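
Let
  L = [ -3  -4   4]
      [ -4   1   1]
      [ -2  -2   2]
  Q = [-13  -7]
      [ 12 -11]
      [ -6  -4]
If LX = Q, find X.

X = [[-1, 1], [6, -3], [2, -4]]

L is on the left of X, so left-multiply by L⁻¹: X = L⁻¹Q.
L has determinant 4; L⁻¹ = [[1, 0, -2], [3/2, 1/2, -13/4], [5/2, 1/2, -19/4]].
X = L⁻¹Q = [[1, 0, -2], [3/2, 1/2, -13/4], [5/2, 1/2, -19/4]] · [[-13, -7], [12, -11], [-6, -4]] = [[-1, 1], [6, -3], [2, -4]].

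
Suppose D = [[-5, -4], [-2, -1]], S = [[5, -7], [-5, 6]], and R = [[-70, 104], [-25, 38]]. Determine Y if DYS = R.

Y = D⁻¹RS⁻¹ (apply D⁻¹ on the left and S⁻¹ on the right).
D has determinant -3; D⁻¹ = [[1/3, -4/3], [-2/3, 5/3]].
det S = -5, so S⁻¹ = [[-6/5, -7/5], [-1, -1]].
D⁻¹R = [[10, -16], [5, -6]].
Y = (D⁻¹R)S⁻¹ = [[4, 2], [0, -1]].

Y = [[4, 2], [0, -1]]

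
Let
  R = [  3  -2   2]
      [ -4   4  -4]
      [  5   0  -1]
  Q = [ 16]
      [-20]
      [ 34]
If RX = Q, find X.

Left-multiplying both sides by R⁻¹ gives X = R⁻¹Q.
det R = -4; the adjugate gives R⁻¹ = [[1, 1/2, 0], [6, 13/4, -1], [5, 5/2, -1]].
X = R⁻¹Q = [[1, 1/2, 0], [6, 13/4, -1], [5, 5/2, -1]] · [[16], [-20], [34]] = [[6], [-3], [-4]].

X = [[6], [-3], [-4]]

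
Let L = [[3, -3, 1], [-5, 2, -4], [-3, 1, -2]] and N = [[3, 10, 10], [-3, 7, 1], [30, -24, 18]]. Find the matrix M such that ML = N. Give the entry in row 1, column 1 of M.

-6

L is on the right of M, so right-multiply by L⁻¹: M = NL⁻¹.
det L = -5; the adjugate gives L⁻¹ = [[0, 1, -2], [-2/5, 3/5, -7/5], [-1/5, -6/5, 9/5]].
M = NL⁻¹ = [[3, 10, 10], [-3, 7, 1], [30, -24, 18]] · [[0, 1, -2], [-2/5, 3/5, -7/5], [-1/5, -6/5, 9/5]] = [[-6, -3, -2], [-3, 0, -2], [6, -6, 6]].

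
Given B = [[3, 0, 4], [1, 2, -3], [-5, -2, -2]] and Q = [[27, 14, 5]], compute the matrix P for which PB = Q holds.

P = [[4, 5, -2]]

Right-multiplying both sides by B⁻¹ gives P = QB⁻¹.
det B = 2, so B⁻¹ = [[-5, -4, -4], [17/2, 7, 13/2], [4, 3, 3]].
P = QB⁻¹ = [[27, 14, 5]] · [[-5, -4, -4], [17/2, 7, 13/2], [4, 3, 3]] = [[4, 5, -2]].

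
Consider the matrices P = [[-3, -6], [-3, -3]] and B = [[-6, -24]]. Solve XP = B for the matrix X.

X = [[6, -4]]

Since P sits to the right of X, X = BP⁻¹.
det P = -9, so P⁻¹ = [[1/3, -2/3], [-1/3, 1/3]].
X = BP⁻¹ = [[-6, -24]] · [[1/3, -2/3], [-1/3, 1/3]] = [[6, -4]].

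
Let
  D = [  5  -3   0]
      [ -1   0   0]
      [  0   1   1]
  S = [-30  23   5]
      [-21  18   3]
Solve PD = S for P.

D is on the right of P, so right-multiply by D⁻¹: P = SD⁻¹.
det D = -3; the adjugate gives D⁻¹ = [[0, -1, 0], [-1/3, -5/3, 0], [1/3, 5/3, 1]].
P = SD⁻¹ = [[-30, 23, 5], [-21, 18, 3]] · [[0, -1, 0], [-1/3, -5/3, 0], [1/3, 5/3, 1]] = [[-6, 0, 5], [-5, -4, 3]].

P = [[-6, 0, 5], [-5, -4, 3]]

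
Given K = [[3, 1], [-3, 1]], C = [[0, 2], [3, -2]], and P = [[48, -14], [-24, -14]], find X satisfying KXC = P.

Isolating X: multiply by K⁻¹ from the left and C⁻¹ from the right, so X = K⁻¹PC⁻¹.
det K = 6; the adjugate gives K⁻¹ = [[1/6, -1/6], [1/2, 1/2]].
C has determinant -6; C⁻¹ = [[1/3, 1/3], [1/2, 0]].
K⁻¹P = [[12, 0], [12, -14]].
X = (K⁻¹P)C⁻¹ = [[4, 4], [-3, 4]].

X = [[4, 4], [-3, 4]]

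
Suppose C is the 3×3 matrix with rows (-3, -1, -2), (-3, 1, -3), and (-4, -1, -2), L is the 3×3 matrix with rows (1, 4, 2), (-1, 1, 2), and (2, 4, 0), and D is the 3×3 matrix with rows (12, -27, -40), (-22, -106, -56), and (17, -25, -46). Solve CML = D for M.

M = C⁻¹DL⁻¹ (apply C⁻¹ on the left and L⁻¹ on the right).
C has determinant -5; C⁻¹ = [[1, 0, -1], [-6/5, 2/5, 3/5], [-7/5, -1/5, 6/5]].
L has determinant -4; L⁻¹ = [[2, -2, -3/2], [-1, 1, 1], [3/2, -1, -5/4]].
C⁻¹D = [[-5, -2, 6], [-13, -25, -2], [8, 29, 12]].
M = (C⁻¹D)L⁻¹ = [[1, 2, -2], [-4, 3, -3], [5, 1, 2]].

M = [[1, 2, -2], [-4, 3, -3], [5, 1, 2]]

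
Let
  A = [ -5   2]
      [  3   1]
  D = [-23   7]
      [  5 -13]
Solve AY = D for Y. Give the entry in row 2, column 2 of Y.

-4

Left-multiplying both sides by A⁻¹ gives Y = A⁻¹D.
A has determinant -11; A⁻¹ = [[-1/11, 2/11], [3/11, 5/11]].
Y = A⁻¹D = [[-1/11, 2/11], [3/11, 5/11]] · [[-23, 7], [5, -13]] = [[3, -3], [-4, -4]].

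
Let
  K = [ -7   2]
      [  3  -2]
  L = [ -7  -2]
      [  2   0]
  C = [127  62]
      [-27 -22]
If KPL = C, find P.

Isolating P: multiply by K⁻¹ from the left and L⁻¹ from the right, so P = K⁻¹CL⁻¹.
det K = 8; the adjugate gives K⁻¹ = [[-1/4, -1/4], [-3/8, -7/8]].
det L = 4; the adjugate gives L⁻¹ = [[0, 1/2], [-1/2, -7/4]].
K⁻¹C = [[-25, -10], [-24, -4]].
P = (K⁻¹C)L⁻¹ = [[5, 5], [2, -5]].

P = [[5, 5], [2, -5]]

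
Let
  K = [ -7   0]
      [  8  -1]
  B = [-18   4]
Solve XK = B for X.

Right-multiplying both sides by K⁻¹ gives X = BK⁻¹.
det K = 7, so K⁻¹ = [[-1/7, 0], [-8/7, -1]].
X = BK⁻¹ = [[-18, 4]] · [[-1/7, 0], [-8/7, -1]] = [[-2, -4]].

X = [[-2, -4]]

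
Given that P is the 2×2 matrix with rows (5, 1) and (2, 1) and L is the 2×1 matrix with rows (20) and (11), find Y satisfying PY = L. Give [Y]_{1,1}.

3

Left-multiplying both sides by P⁻¹ gives Y = P⁻¹L.
det P = 3, so P⁻¹ = [[1/3, -1/3], [-2/3, 5/3]].
Y = P⁻¹L = [[1/3, -1/3], [-2/3, 5/3]] · [[20], [11]] = [[3], [5]].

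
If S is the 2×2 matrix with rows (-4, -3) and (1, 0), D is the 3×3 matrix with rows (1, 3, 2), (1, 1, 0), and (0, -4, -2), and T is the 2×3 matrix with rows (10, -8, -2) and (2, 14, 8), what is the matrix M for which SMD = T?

M = [[2, 0, -2], [-5, -1, 0]]

M = S⁻¹TD⁻¹ (apply S⁻¹ on the left and D⁻¹ on the right).
det S = 3, so S⁻¹ = [[0, 1], [-1/3, -4/3]].
det D = -4, so D⁻¹ = [[1/2, 1/2, 1/2], [-1/2, 1/2, -1/2], [1, -1, 1/2]].
S⁻¹T = [[2, 14, 8], [-6, -16, -10]].
M = (S⁻¹T)D⁻¹ = [[2, 0, -2], [-5, -1, 0]].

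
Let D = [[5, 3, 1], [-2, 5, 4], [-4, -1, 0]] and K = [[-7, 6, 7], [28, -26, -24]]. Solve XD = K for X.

X = [[-5, 3, -6], [0, -6, -4]]

Since D sits to the right of X, X = KD⁻¹.
D has determinant -6; D⁻¹ = [[-2/3, 1/6, -7/6], [8/3, -2/3, 11/3], [-11/3, 7/6, -31/6]].
X = KD⁻¹ = [[-7, 6, 7], [28, -26, -24]] · [[-2/3, 1/6, -7/6], [8/3, -2/3, 11/3], [-11/3, 7/6, -31/6]] = [[-5, 3, -6], [0, -6, -4]].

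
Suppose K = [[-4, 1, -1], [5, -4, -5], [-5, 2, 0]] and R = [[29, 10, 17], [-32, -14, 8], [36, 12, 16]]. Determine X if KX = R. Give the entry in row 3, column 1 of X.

-2

K is on the left of X, so left-multiply by K⁻¹: X = K⁻¹R.
det K = -5, so K⁻¹ = [[-2, 2/5, 9/5], [-5, 1, 5], [2, -3/5, -11/5]].
X = K⁻¹R = [[-2, 2/5, 9/5], [-5, 1, 5], [2, -3/5, -11/5]] · [[29, 10, 17], [-32, -14, 8], [36, 12, 16]] = [[-6, -4, -2], [3, -4, 3], [-2, 2, -6]].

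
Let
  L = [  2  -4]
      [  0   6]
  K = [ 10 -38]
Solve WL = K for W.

Since L sits to the right of W, W = KL⁻¹.
det L = 12; the adjugate gives L⁻¹ = [[1/2, 1/3], [0, 1/6]].
W = KL⁻¹ = [[10, -38]] · [[1/2, 1/3], [0, 1/6]] = [[5, -3]].

W = [[5, -3]]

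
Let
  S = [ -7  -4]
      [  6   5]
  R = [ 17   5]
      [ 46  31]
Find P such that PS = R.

P = [[-5, -3], [-4, 3]]

Right-multiplying both sides by S⁻¹ gives P = RS⁻¹.
S has determinant -11; S⁻¹ = [[-5/11, -4/11], [6/11, 7/11]].
P = RS⁻¹ = [[17, 5], [46, 31]] · [[-5/11, -4/11], [6/11, 7/11]] = [[-5, -3], [-4, 3]].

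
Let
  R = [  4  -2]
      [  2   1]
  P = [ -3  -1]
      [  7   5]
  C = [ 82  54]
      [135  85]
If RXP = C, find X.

Left-multiply by R⁻¹ and right-multiply by P⁻¹: X = R⁻¹CP⁻¹.
det R = 8; the adjugate gives R⁻¹ = [[1/8, 1/4], [-1/4, 1/2]].
det P = -8; the adjugate gives P⁻¹ = [[-5/8, -1/8], [7/8, 3/8]].
R⁻¹C = [[44, 28], [47, 29]].
X = (R⁻¹C)P⁻¹ = [[-3, 5], [-4, 5]].

X = [[-3, 5], [-4, 5]]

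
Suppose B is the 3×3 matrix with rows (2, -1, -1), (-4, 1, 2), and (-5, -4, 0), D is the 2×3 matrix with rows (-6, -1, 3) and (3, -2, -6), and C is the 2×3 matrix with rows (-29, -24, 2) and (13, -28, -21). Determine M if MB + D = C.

M = [[5, 2, 5], [5, -5, 4]]

MB = C − D = [[-23, -23, -1], [10, -26, -15]].
Right-multiplying both sides by B⁻¹ gives M = (C − D)B⁻¹.
det B = 5, so B⁻¹ = [[8/5, 4/5, -1/5], [-2, -1, 0], [21/5, 13/5, -2/5]].
M = (C − D)B⁻¹ = [[5, 2, 5], [5, -5, 4]].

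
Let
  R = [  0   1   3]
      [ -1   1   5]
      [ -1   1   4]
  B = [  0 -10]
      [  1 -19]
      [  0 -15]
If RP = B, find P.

Left-multiplying both sides by R⁻¹ gives P = R⁻¹B.
det R = -1; the adjugate gives R⁻¹ = [[1, 1, -2], [1, -3, 3], [0, 1, -1]].
P = R⁻¹B = [[1, 1, -2], [1, -3, 3], [0, 1, -1]] · [[0, -10], [1, -19], [0, -15]] = [[1, 1], [-3, 2], [1, -4]].

P = [[1, 1], [-3, 2], [1, -4]]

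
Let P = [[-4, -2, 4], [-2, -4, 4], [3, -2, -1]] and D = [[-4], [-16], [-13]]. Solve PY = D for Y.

Y = [[-2], [4], [-1]]

Left-multiplying both sides by P⁻¹ gives Y = P⁻¹D.
det P = -4; the adjugate gives P⁻¹ = [[-3, 5/2, -2], [-5/2, 2, -2], [-4, 7/2, -3]].
Y = P⁻¹D = [[-3, 5/2, -2], [-5/2, 2, -2], [-4, 7/2, -3]] · [[-4], [-16], [-13]] = [[-2], [4], [-1]].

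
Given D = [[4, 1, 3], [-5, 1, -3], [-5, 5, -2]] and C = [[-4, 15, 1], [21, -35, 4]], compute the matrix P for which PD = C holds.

Right-multiplying both sides by D⁻¹ gives P = CD⁻¹.
det D = -3; the adjugate gives D⁻¹ = [[-13/3, -17/3, 2], [-5/3, -7/3, 1], [20/3, 25/3, -3]].
P = CD⁻¹ = [[-4, 15, 1], [21, -35, 4]] · [[-13/3, -17/3, 2], [-5/3, -7/3, 1], [20/3, 25/3, -3]] = [[-1, -4, 4], [-6, -4, -5]].

P = [[-1, -4, 4], [-6, -4, -5]]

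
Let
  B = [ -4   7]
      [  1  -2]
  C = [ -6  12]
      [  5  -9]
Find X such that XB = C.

X = [[0, -6], [-1, 1]]

Right-multiplying both sides by B⁻¹ gives X = CB⁻¹.
det B = 1; the adjugate gives B⁻¹ = [[-2, -7], [-1, -4]].
X = CB⁻¹ = [[-6, 12], [5, -9]] · [[-2, -7], [-1, -4]] = [[0, -6], [-1, 1]].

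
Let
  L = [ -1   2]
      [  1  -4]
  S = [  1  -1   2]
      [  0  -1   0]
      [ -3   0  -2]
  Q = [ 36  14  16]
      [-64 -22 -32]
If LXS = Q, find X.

X = L⁻¹QS⁻¹ (apply L⁻¹ on the left and S⁻¹ on the right).
det L = 2, so L⁻¹ = [[-2, -1], [-1/2, -1/2]].
S has determinant -4; S⁻¹ = [[-1/2, 1/2, -1/2], [0, -1, 0], [3/4, -3/4, 1/4]].
L⁻¹Q = [[-8, -6, 0], [14, 4, 8]].
X = (L⁻¹Q)S⁻¹ = [[4, 2, 4], [-1, -3, -5]].

X = [[4, 2, 4], [-1, -3, -5]]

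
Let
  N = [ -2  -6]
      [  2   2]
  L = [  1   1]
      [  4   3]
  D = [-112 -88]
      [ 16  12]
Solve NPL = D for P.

P = N⁻¹DL⁻¹ (apply N⁻¹ on the left and L⁻¹ on the right).
N has determinant 8; N⁻¹ = [[1/4, 3/4], [-1/4, -1/4]].
det L = -1, so L⁻¹ = [[-3, 1], [4, -1]].
N⁻¹D = [[-16, -13], [24, 19]].
P = (N⁻¹D)L⁻¹ = [[-4, -3], [4, 5]].

P = [[-4, -3], [4, 5]]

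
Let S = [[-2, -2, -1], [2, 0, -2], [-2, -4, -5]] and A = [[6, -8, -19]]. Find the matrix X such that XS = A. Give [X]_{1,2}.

S is on the right of X, so right-multiply by S⁻¹: X = AS⁻¹.
S has determinant -4; S⁻¹ = [[2, 3/2, -1], [-7/2, -2, 3/2], [2, 1, -1]].
X = AS⁻¹ = [[6, -8, -19]] · [[2, 3/2, -1], [-7/2, -2, 3/2], [2, 1, -1]] = [[2, 6, 1]].

6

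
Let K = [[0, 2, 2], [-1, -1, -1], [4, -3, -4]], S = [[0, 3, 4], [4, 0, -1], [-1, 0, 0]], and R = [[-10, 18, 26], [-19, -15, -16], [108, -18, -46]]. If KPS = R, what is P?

P = [[2, 5, -4], [-2, -2, 0], [5, 1, 1]]

Left-multiply by K⁻¹ and right-multiply by S⁻¹: P = K⁻¹RS⁻¹.
det K = -2, so K⁻¹ = [[-1/2, -1, 0], [4, 4, 1], [-7/2, -4, -1]].
S has determinant 3; S⁻¹ = [[0, 0, -1], [1/3, 4/3, 16/3], [0, -1, -4]].
K⁻¹R = [[24, 6, 3], [-8, -6, -6], [3, 15, 19]].
P = (K⁻¹R)S⁻¹ = [[2, 5, -4], [-2, -2, 0], [5, 1, 1]].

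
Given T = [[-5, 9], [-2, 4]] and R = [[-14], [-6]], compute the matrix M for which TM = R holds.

T is on the left of M, so left-multiply by T⁻¹: M = T⁻¹R.
det T = -2, so T⁻¹ = [[-2, 9/2], [-1, 5/2]].
M = T⁻¹R = [[-2, 9/2], [-1, 5/2]] · [[-14], [-6]] = [[1], [-1]].

M = [[1], [-1]]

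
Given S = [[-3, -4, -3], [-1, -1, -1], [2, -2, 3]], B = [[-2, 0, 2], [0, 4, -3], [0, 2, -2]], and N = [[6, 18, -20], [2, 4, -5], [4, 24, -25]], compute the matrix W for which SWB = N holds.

W = [[5, -1, -1], [0, -1, -1], [-4, 1, 2]]

Left-multiply by S⁻¹ and right-multiply by B⁻¹: W = S⁻¹NB⁻¹.
S has determinant -1; S⁻¹ = [[5, -18, -1], [-1, 3, 0], [-4, 14, 1]].
det B = 4, so B⁻¹ = [[-1/2, 1, -2], [0, 1, -3/2], [0, 1, -2]].
S⁻¹N = [[-10, -6, 15], [0, -6, 5], [8, 8, -15]].
W = (S⁻¹N)B⁻¹ = [[5, -1, -1], [0, -1, -1], [-4, 1, 2]].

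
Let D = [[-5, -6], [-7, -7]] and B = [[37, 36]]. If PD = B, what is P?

Since D sits to the right of P, P = BD⁻¹.
D has determinant -7; D⁻¹ = [[1, -6/7], [-1, 5/7]].
P = BD⁻¹ = [[37, 36]] · [[1, -6/7], [-1, 5/7]] = [[1, -6]].

P = [[1, -6]]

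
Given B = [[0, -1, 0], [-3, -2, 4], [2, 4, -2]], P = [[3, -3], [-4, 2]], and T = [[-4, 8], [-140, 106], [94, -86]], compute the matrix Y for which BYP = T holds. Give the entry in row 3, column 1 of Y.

-1

Y = B⁻¹TP⁻¹ (apply B⁻¹ on the left and P⁻¹ on the right).
B has determinant -2; B⁻¹ = [[6, 1, 2], [-1, 0, 0], [4, 1, 3/2]].
det P = -6; the adjugate gives P⁻¹ = [[-1/3, -1/2], [-2/3, -1/2]].
B⁻¹T = [[24, -18], [4, -8], [-15, 9]].
Y = (B⁻¹T)P⁻¹ = [[4, -3], [4, 2], [-1, 3]].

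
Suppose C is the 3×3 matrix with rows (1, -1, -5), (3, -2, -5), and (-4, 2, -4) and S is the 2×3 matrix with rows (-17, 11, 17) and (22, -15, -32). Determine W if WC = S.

W = [[-3, -2, 2], [5, 3, -2]]

Since C sits to the right of W, W = SC⁻¹.
C has determinant -4; C⁻¹ = [[-9/2, 7/2, 5/4], [-8, 6, 5/2], [1/2, -1/2, -1/4]].
W = SC⁻¹ = [[-17, 11, 17], [22, -15, -32]] · [[-9/2, 7/2, 5/4], [-8, 6, 5/2], [1/2, -1/2, -1/4]] = [[-3, -2, 2], [5, 3, -2]].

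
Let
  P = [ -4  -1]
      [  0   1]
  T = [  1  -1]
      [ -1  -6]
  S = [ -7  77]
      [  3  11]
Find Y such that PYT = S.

Y = [[4, 3], [1, -2]]

Left-multiply by P⁻¹ and right-multiply by T⁻¹: Y = P⁻¹ST⁻¹.
det P = -4; the adjugate gives P⁻¹ = [[-1/4, -1/4], [0, 1]].
det T = -7; the adjugate gives T⁻¹ = [[6/7, -1/7], [-1/7, -1/7]].
P⁻¹S = [[1, -22], [3, 11]].
Y = (P⁻¹S)T⁻¹ = [[4, 3], [1, -2]].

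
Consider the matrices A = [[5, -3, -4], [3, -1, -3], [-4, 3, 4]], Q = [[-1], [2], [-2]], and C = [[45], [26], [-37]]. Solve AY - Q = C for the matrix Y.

AY = C + Q = [[44], [28], [-39]].
Left-multiplying both sides by A⁻¹ gives Y = A⁻¹(C + Q).
A has determinant 5; A⁻¹ = [[1, 0, 1], [0, 4/5, 3/5], [1, -3/5, 4/5]].
Y = A⁻¹(C + Q) = [[5], [-1], [-4]].

Y = [[5], [-1], [-4]]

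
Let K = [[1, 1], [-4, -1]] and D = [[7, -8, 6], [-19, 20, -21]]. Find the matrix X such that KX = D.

X = [[4, -4, 5], [3, -4, 1]]

Left-multiplying both sides by K⁻¹ gives X = K⁻¹D.
K has determinant 3; K⁻¹ = [[-1/3, -1/3], [4/3, 1/3]].
X = K⁻¹D = [[-1/3, -1/3], [4/3, 1/3]] · [[7, -8, 6], [-19, 20, -21]] = [[4, -4, 5], [3, -4, 1]].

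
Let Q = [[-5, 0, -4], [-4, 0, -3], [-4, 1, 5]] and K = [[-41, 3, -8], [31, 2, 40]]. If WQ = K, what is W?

Q is on the right of W, so right-multiply by Q⁻¹: W = KQ⁻¹.
det Q = 1; the adjugate gives Q⁻¹ = [[3, -4, 0], [32, -41, 1], [-4, 5, 0]].
W = KQ⁻¹ = [[-41, 3, -8], [31, 2, 40]] · [[3, -4, 0], [32, -41, 1], [-4, 5, 0]] = [[5, 1, 3], [-3, -6, 2]].

W = [[5, 1, 3], [-3, -6, 2]]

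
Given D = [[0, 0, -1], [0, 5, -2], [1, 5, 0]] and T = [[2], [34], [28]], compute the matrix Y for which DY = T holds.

Since D multiplies Y on the left, Y = D⁻¹T.
det D = 5; the adjugate gives D⁻¹ = [[2, -1, 1], [-2/5, 1/5, 0], [-1, 0, 0]].
Y = D⁻¹T = [[2, -1, 1], [-2/5, 1/5, 0], [-1, 0, 0]] · [[2], [34], [28]] = [[-2], [6], [-2]].

Y = [[-2], [6], [-2]]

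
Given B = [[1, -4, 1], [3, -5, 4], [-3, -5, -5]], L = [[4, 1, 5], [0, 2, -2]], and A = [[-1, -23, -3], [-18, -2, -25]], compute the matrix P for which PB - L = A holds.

P = [[3, 1, 1], [0, -3, 3]]

PB = A + L = [[3, -22, 2], [-18, 0, -27]].
B is on the right of P, so right-multiply by B⁻¹: P = (A + L)B⁻¹.
det B = 3, so B⁻¹ = [[15, -25/3, -11/3], [1, -2/3, -1/3], [-10, 17/3, 7/3]].
P = (A + L)B⁻¹ = [[3, 1, 1], [0, -3, 3]].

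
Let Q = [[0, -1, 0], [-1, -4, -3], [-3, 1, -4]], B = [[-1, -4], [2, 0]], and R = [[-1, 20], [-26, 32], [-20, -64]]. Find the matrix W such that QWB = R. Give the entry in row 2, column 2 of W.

Left-multiply by Q⁻¹ and right-multiply by B⁻¹: W = Q⁻¹RB⁻¹.
det Q = -5, so Q⁻¹ = [[-19/5, 4/5, -3/5], [-1, 0, 0], [13/5, -3/5, 1/5]].
det B = 8, so B⁻¹ = [[0, 1/2], [-1/4, -1/8]].
Q⁻¹R = [[-5, -12], [1, -20], [9, 20]].
W = (Q⁻¹R)B⁻¹ = [[3, -1], [5, 3], [-5, 2]].

3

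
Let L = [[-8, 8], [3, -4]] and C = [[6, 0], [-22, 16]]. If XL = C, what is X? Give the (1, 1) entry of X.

-3

Right-multiplying both sides by L⁻¹ gives X = CL⁻¹.
det L = 8; the adjugate gives L⁻¹ = [[-1/2, -1], [-3/8, -1]].
X = CL⁻¹ = [[6, 0], [-22, 16]] · [[-1/2, -1], [-3/8, -1]] = [[-3, -6], [5, 6]].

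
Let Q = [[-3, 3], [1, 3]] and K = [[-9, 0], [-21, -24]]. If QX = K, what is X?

Left-multiplying both sides by Q⁻¹ gives X = Q⁻¹K.
det Q = -12; the adjugate gives Q⁻¹ = [[-1/4, 1/4], [1/12, 1/4]].
X = Q⁻¹K = [[-1/4, 1/4], [1/12, 1/4]] · [[-9, 0], [-21, -24]] = [[-3, -6], [-6, -6]].

X = [[-3, -6], [-6, -6]]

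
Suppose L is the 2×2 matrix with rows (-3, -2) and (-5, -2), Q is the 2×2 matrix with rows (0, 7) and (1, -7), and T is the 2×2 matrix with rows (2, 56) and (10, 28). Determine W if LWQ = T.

W = [[-2, -4], [-2, 5]]

Left-multiply by L⁻¹ and right-multiply by Q⁻¹: W = L⁻¹TQ⁻¹.
L has determinant -4; L⁻¹ = [[1/2, -1/2], [-5/4, 3/4]].
Q has determinant -7; Q⁻¹ = [[1, 1], [1/7, 0]].
L⁻¹T = [[-4, 14], [5, -49]].
W = (L⁻¹T)Q⁻¹ = [[-2, -4], [-2, 5]].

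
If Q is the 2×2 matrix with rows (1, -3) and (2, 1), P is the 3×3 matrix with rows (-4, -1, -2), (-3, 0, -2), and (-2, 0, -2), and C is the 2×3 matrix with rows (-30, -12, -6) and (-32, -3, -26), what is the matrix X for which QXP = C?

Left-multiply by Q⁻¹ and right-multiply by P⁻¹: X = Q⁻¹CP⁻¹.
det Q = 7; the adjugate gives Q⁻¹ = [[1/7, 3/7], [-2/7, 1/7]].
P has determinant 2; P⁻¹ = [[0, -1, 1], [-1, 2, -1], [0, 1, -3/2]].
Q⁻¹C = [[-18, -3, -12], [4, 3, -2]].
X = (Q⁻¹C)P⁻¹ = [[3, 0, 3], [-3, 0, 4]].

X = [[3, 0, 3], [-3, 0, 4]]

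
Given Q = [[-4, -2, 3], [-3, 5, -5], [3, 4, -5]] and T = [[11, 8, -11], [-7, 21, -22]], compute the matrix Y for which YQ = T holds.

Y = [[-2, 0, 1], [1, 3, 2]]

Q is on the right of Y, so right-multiply by Q⁻¹: Y = TQ⁻¹.
det Q = -1, so Q⁻¹ = [[5, -2, 5], [30, -11, 29], [27, -10, 26]].
Y = TQ⁻¹ = [[11, 8, -11], [-7, 21, -22]] · [[5, -2, 5], [30, -11, 29], [27, -10, 26]] = [[-2, 0, 1], [1, 3, 2]].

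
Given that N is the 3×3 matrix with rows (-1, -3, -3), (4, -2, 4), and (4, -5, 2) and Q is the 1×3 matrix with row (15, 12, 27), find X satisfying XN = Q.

Right-multiplying both sides by N⁻¹ gives X = QN⁻¹.
det N = -4; the adjugate gives N⁻¹ = [[-4, -21/4, 9/2], [-2, -5/2, 2], [3, 17/4, -7/2]].
X = QN⁻¹ = [[15, 12, 27]] · [[-4, -21/4, 9/2], [-2, -5/2, 2], [3, 17/4, -7/2]] = [[-3, 6, -3]].

X = [[-3, 6, -3]]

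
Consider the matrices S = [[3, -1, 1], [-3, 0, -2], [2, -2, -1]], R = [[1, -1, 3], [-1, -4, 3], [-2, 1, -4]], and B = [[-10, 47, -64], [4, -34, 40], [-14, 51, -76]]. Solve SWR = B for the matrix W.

W = [[4, -4, 4], [4, 0, -2], [-2, 2, -1]]

Isolating W: multiply by S⁻¹ from the left and R⁻¹ from the right, so W = S⁻¹BR⁻¹.
det S = 1, so S⁻¹ = [[-4, -3, 2], [-7, -5, 3], [6, 4, -3]].
det R = -4, so R⁻¹ = [[-13/4, 1/4, -9/4], [5/2, -1/2, 3/2], [9/4, -1/4, 5/4]].
S⁻¹B = [[0, 16, -16], [8, -6, 20], [-2, -7, 4]].
W = (S⁻¹B)R⁻¹ = [[4, -4, 4], [4, 0, -2], [-2, 2, -1]].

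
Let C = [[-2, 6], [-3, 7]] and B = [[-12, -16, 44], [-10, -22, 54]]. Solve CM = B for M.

Left-multiplying both sides by C⁻¹ gives M = C⁻¹B.
C has determinant 4; C⁻¹ = [[7/4, -3/2], [3/4, -1/2]].
M = C⁻¹B = [[7/4, -3/2], [3/4, -1/2]] · [[-12, -16, 44], [-10, -22, 54]] = [[-6, 5, -4], [-4, -1, 6]].

M = [[-6, 5, -4], [-4, -1, 6]]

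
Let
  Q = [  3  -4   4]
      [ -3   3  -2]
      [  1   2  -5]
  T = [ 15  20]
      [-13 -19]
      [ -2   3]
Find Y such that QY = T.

Q is on the left of Y, so left-multiply by Q⁻¹: Y = Q⁻¹T.
det Q = -1; the adjugate gives Q⁻¹ = [[11, 12, 4], [17, 19, 6], [9, 10, 3]].
Y = Q⁻¹T = [[11, 12, 4], [17, 19, 6], [9, 10, 3]] · [[15, 20], [-13, -19], [-2, 3]] = [[1, 4], [-4, -3], [-1, -1]].

Y = [[1, 4], [-4, -3], [-1, -1]]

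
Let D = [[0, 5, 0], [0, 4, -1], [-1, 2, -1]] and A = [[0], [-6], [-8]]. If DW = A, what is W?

W = [[2], [0], [6]]

D is on the left of W, so left-multiply by D⁻¹: W = D⁻¹A.
det D = 5; the adjugate gives D⁻¹ = [[-2/5, 1, -1], [1/5, 0, 0], [4/5, -1, 0]].
W = D⁻¹A = [[-2/5, 1, -1], [1/5, 0, 0], [4/5, -1, 0]] · [[0], [-6], [-8]] = [[2], [0], [6]].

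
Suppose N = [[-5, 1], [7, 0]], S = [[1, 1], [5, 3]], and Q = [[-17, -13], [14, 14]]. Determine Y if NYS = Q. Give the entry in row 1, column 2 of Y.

0

Y = N⁻¹QS⁻¹ (apply N⁻¹ on the left and S⁻¹ on the right).
det N = -7, so N⁻¹ = [[0, 1/7], [1, 5/7]].
det S = -2; the adjugate gives S⁻¹ = [[-3/2, 1/2], [5/2, -1/2]].
N⁻¹Q = [[2, 2], [-7, -3]].
Y = (N⁻¹Q)S⁻¹ = [[2, 0], [3, -2]].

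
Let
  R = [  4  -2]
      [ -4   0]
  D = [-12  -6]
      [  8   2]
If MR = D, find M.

Since R sits to the right of M, M = DR⁻¹.
det R = -8; the adjugate gives R⁻¹ = [[0, -1/4], [-1/2, -1/2]].
M = DR⁻¹ = [[-12, -6], [8, 2]] · [[0, -1/4], [-1/2, -1/2]] = [[3, 6], [-1, -3]].

M = [[3, 6], [-1, -3]]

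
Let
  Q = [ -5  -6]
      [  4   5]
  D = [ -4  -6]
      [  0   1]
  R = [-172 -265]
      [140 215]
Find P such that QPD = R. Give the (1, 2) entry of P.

Left-multiply by Q⁻¹ and right-multiply by D⁻¹: P = Q⁻¹RD⁻¹.
det Q = -1; the adjugate gives Q⁻¹ = [[-5, -6], [4, 5]].
det D = -4, so D⁻¹ = [[-1/4, -3/2], [0, 1]].
Q⁻¹R = [[20, 35], [12, 15]].
P = (Q⁻¹R)D⁻¹ = [[-5, 5], [-3, -3]].

5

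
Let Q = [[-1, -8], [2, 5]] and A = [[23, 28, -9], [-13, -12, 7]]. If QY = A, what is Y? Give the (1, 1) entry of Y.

1

Since Q multiplies Y on the left, Y = Q⁻¹A.
Q has determinant 11; Q⁻¹ = [[5/11, 8/11], [-2/11, -1/11]].
Y = Q⁻¹A = [[5/11, 8/11], [-2/11, -1/11]] · [[23, 28, -9], [-13, -12, 7]] = [[1, 4, 1], [-3, -4, 1]].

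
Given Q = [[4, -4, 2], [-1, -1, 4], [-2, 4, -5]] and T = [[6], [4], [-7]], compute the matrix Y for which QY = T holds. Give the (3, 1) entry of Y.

Since Q multiplies Y on the left, Y = Q⁻¹T.
Q has determinant -4; Q⁻¹ = [[11/4, 3, 7/2], [13/4, 4, 9/2], [3/2, 2, 2]].
Y = Q⁻¹T = [[11/4, 3, 7/2], [13/4, 4, 9/2], [3/2, 2, 2]] · [[6], [4], [-7]] = [[4], [4], [3]].

3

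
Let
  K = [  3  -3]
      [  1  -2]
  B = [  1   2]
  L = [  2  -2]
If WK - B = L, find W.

WK = L + B = [[3, 0]].
K is on the right of W, so right-multiply by K⁻¹: W = (L + B)K⁻¹.
K has determinant -3; K⁻¹ = [[2/3, -1], [1/3, -1]].
W = (L + B)K⁻¹ = [[2, -3]].

W = [[2, -3]]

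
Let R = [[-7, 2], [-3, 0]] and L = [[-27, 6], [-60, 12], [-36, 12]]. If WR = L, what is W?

Since R sits to the right of W, W = LR⁻¹.
det R = 6, so R⁻¹ = [[0, -1/3], [1/2, -7/6]].
W = LR⁻¹ = [[-27, 6], [-60, 12], [-36, 12]] · [[0, -1/3], [1/2, -7/6]] = [[3, 2], [6, 6], [6, -2]].

W = [[3, 2], [6, 6], [6, -2]]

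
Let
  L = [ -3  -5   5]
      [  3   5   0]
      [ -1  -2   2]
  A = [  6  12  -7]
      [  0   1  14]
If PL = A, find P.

L is on the right of P, so right-multiply by L⁻¹: P = AL⁻¹.
det L = -5, so L⁻¹ = [[-2, 0, 5], [6/5, 1/5, -3], [1/5, 1/5, 0]].
P = AL⁻¹ = [[6, 12, -7], [0, 1, 14]] · [[-2, 0, 5], [6/5, 1/5, -3], [1/5, 1/5, 0]] = [[1, 1, -6], [4, 3, -3]].

P = [[1, 1, -6], [4, 3, -3]]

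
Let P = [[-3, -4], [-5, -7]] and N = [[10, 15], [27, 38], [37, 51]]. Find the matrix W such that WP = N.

W = [[5, -5], [1, -6], [-4, -5]]

P is on the right of W, so right-multiply by P⁻¹: W = NP⁻¹.
det P = 1; the adjugate gives P⁻¹ = [[-7, 4], [5, -3]].
W = NP⁻¹ = [[10, 15], [27, 38], [37, 51]] · [[-7, 4], [5, -3]] = [[5, -5], [1, -6], [-4, -5]].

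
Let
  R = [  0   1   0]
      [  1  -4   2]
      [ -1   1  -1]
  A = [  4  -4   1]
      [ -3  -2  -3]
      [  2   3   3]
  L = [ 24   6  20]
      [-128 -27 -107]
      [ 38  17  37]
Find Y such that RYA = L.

Left-multiply by R⁻¹ and right-multiply by A⁻¹: Y = R⁻¹LA⁻¹.
det R = -1, so R⁻¹ = [[-2, -1, -2], [1, 0, 0], [3, 1, 1]].
det A = -5, so A⁻¹ = [[-3/5, -3, -14/5], [-3/5, -2, -9/5], [1, 4, 4]].
R⁻¹L = [[4, -19, -7], [24, 6, 20], [-18, 8, -10]].
Y = (R⁻¹L)A⁻¹ = [[2, -2, -5], [2, -4, 2], [-4, -2, -4]].

Y = [[2, -2, -5], [2, -4, 2], [-4, -2, -4]]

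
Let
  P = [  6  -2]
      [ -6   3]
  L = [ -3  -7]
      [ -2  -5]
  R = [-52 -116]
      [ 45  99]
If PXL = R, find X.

X = [[5, -2], [1, 2]]

X = P⁻¹RL⁻¹ (apply P⁻¹ on the left and L⁻¹ on the right).
det P = 6; the adjugate gives P⁻¹ = [[1/2, 1/3], [1, 1]].
det L = 1; the adjugate gives L⁻¹ = [[-5, 7], [2, -3]].
P⁻¹R = [[-11, -25], [-7, -17]].
X = (P⁻¹R)L⁻¹ = [[5, -2], [1, 2]].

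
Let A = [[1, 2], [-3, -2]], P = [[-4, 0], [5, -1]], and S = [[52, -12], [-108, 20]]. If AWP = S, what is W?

Left-multiply by A⁻¹ and right-multiply by P⁻¹: W = A⁻¹SP⁻¹.
det A = 4; the adjugate gives A⁻¹ = [[-1/2, -1/2], [3/4, 1/4]].
P has determinant 4; P⁻¹ = [[-1/4, 0], [-5/4, -1]].
A⁻¹S = [[28, -4], [12, -4]].
W = (A⁻¹S)P⁻¹ = [[-2, 4], [2, 4]].

W = [[-2, 4], [2, 4]]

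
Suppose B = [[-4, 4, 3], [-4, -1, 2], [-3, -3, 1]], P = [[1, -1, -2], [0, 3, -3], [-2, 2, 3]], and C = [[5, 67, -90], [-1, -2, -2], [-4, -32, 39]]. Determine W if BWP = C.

W = [[-2, -1, -4], [1, 5, 1], [3, 0, -4]]

W = B⁻¹CP⁻¹ (apply B⁻¹ on the left and P⁻¹ on the right).
det B = -1; the adjugate gives B⁻¹ = [[-5, 13, -11], [2, -5, 4], [-9, 24, -20]].
P has determinant -3; P⁻¹ = [[-5, 1/3, -3], [-2, 1/3, -1], [-2, 0, -1]].
B⁻¹C = [[6, -9, -5], [-1, 16, -14], [11, -11, -18]].
W = (B⁻¹C)P⁻¹ = [[-2, -1, -4], [1, 5, 1], [3, 0, -4]].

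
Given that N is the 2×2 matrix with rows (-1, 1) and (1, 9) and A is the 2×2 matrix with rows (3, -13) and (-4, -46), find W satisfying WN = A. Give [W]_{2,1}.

-1

Right-multiplying both sides by N⁻¹ gives W = AN⁻¹.
det N = -10; the adjugate gives N⁻¹ = [[-9/10, 1/10], [1/10, 1/10]].
W = AN⁻¹ = [[3, -13], [-4, -46]] · [[-9/10, 1/10], [1/10, 1/10]] = [[-4, -1], [-1, -5]].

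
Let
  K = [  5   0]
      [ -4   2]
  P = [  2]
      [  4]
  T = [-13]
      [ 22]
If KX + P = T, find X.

KX = T − P = [[-15], [18]].
Since K multiplies X on the left, X = K⁻¹(T − P).
det K = 10, so K⁻¹ = [[1/5, 0], [2/5, 1/2]].
X = K⁻¹(T − P) = [[-3], [3]].

X = [[-3], [3]]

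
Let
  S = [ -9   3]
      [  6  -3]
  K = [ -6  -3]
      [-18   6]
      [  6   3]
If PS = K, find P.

Since S sits to the right of P, P = KS⁻¹.
S has determinant 9; S⁻¹ = [[-1/3, -1/3], [-2/3, -1]].
P = KS⁻¹ = [[-6, -3], [-18, 6], [6, 3]] · [[-1/3, -1/3], [-2/3, -1]] = [[4, 5], [2, 0], [-4, -5]].

P = [[4, 5], [2, 0], [-4, -5]]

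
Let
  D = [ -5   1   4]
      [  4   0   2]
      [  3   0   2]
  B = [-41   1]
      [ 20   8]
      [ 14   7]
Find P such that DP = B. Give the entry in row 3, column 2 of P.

Left-multiplying both sides by D⁻¹ gives P = D⁻¹B.
det D = -2, so D⁻¹ = [[0, 1, -1], [1, 11, -13], [0, -3/2, 2]].
P = D⁻¹B = [[0, 1, -1], [1, 11, -13], [0, -3/2, 2]] · [[-41, 1], [20, 8], [14, 7]] = [[6, 1], [-3, -2], [-2, 2]].

2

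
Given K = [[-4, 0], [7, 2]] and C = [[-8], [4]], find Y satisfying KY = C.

Y = [[2], [-5]]

Since K multiplies Y on the left, Y = K⁻¹C.
det K = -8, so K⁻¹ = [[-1/4, 0], [7/8, 1/2]].
Y = K⁻¹C = [[-1/4, 0], [7/8, 1/2]] · [[-8], [4]] = [[2], [-5]].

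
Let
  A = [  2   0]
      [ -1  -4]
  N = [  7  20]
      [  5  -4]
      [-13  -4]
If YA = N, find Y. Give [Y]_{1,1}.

1

A is on the right of Y, so right-multiply by A⁻¹: Y = NA⁻¹.
det A = -8, so A⁻¹ = [[1/2, 0], [-1/8, -1/4]].
Y = NA⁻¹ = [[7, 20], [5, -4], [-13, -4]] · [[1/2, 0], [-1/8, -1/4]] = [[1, -5], [3, 1], [-6, 1]].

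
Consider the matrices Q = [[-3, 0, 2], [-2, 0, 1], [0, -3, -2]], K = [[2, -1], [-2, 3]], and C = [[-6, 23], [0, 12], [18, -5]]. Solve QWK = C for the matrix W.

W = [[-5, -2], [-1, -2], [-4, 2]]

W = Q⁻¹CK⁻¹ (apply Q⁻¹ on the left and K⁻¹ on the right).
det Q = 3; the adjugate gives Q⁻¹ = [[1, -2, 0], [-4/3, 2, -1/3], [2, -3, 0]].
K has determinant 4; K⁻¹ = [[3/4, 1/4], [1/2, 1/2]].
Q⁻¹C = [[-6, -1], [2, -5], [-12, 10]].
W = (Q⁻¹C)K⁻¹ = [[-5, -2], [-1, -2], [-4, 2]].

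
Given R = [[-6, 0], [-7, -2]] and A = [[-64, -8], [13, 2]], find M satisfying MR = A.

M = [[6, 4], [-1, -1]]

Since R sits to the right of M, M = AR⁻¹.
R has determinant 12; R⁻¹ = [[-1/6, 0], [7/12, -1/2]].
M = AR⁻¹ = [[-64, -8], [13, 2]] · [[-1/6, 0], [7/12, -1/2]] = [[6, 4], [-1, -1]].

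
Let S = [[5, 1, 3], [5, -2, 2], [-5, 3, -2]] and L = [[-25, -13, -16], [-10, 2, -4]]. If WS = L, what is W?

W = [[-6, -4, -5], [0, -4, -2]]

Since S sits to the right of W, W = LS⁻¹.
S has determinant 5; S⁻¹ = [[-2/5, 11/5, 8/5], [0, 1, 1], [1, -4, -3]].
W = LS⁻¹ = [[-25, -13, -16], [-10, 2, -4]] · [[-2/5, 11/5, 8/5], [0, 1, 1], [1, -4, -3]] = [[-6, -4, -5], [0, -4, -2]].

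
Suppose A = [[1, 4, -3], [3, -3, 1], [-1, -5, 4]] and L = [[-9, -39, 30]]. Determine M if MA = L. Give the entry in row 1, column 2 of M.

Right-multiplying both sides by A⁻¹ gives M = LA⁻¹.
det A = -5, so A⁻¹ = [[7/5, 1/5, 1], [13/5, -1/5, 2], [18/5, -1/5, 3]].
M = LA⁻¹ = [[-9, -39, 30]] · [[7/5, 1/5, 1], [13/5, -1/5, 2], [18/5, -1/5, 3]] = [[-6, 0, 3]].

0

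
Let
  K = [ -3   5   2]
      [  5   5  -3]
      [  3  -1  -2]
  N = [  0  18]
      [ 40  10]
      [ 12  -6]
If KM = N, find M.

M = [[5, -1], [3, 3], [0, 0]]

Left-multiplying both sides by K⁻¹ gives M = K⁻¹N.
det K = 4, so K⁻¹ = [[-13/4, 2, -25/4], [1/4, 0, 1/4], [-5, 3, -10]].
M = K⁻¹N = [[-13/4, 2, -25/4], [1/4, 0, 1/4], [-5, 3, -10]] · [[0, 18], [40, 10], [12, -6]] = [[5, -1], [3, 3], [0, 0]].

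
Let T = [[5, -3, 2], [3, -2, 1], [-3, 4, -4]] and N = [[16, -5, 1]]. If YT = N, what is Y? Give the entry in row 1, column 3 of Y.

2

Right-multiplying both sides by T⁻¹ gives Y = NT⁻¹.
det T = 5, so T⁻¹ = [[4/5, -4/5, 1/5], [9/5, -14/5, 1/5], [6/5, -11/5, -1/5]].
Y = NT⁻¹ = [[16, -5, 1]] · [[4/5, -4/5, 1/5], [9/5, -14/5, 1/5], [6/5, -11/5, -1/5]] = [[5, -1, 2]].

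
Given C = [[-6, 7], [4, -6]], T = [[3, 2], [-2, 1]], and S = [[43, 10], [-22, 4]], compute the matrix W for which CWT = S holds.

W = [[-5, -1], [-3, -2]]

W = C⁻¹ST⁻¹ (apply C⁻¹ on the left and T⁻¹ on the right).
C has determinant 8; C⁻¹ = [[-3/4, -7/8], [-1/2, -3/4]].
T has determinant 7; T⁻¹ = [[1/7, -2/7], [2/7, 3/7]].
C⁻¹S = [[-13, -11], [-5, -8]].
W = (C⁻¹S)T⁻¹ = [[-5, -1], [-3, -2]].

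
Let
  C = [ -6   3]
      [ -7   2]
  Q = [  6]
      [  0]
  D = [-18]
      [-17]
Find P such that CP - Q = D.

CP = D + Q = [[-12], [-17]].
Left-multiplying both sides by C⁻¹ gives P = C⁻¹(D + Q).
C has determinant 9; C⁻¹ = [[2/9, -1/3], [7/9, -2/3]].
P = C⁻¹(D + Q) = [[3], [2]].

P = [[3], [2]]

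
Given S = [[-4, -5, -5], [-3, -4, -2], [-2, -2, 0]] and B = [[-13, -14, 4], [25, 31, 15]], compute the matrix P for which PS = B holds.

S is on the right of P, so right-multiply by S⁻¹: P = BS⁻¹.
S has determinant 6; S⁻¹ = [[-2/3, 5/3, -5/3], [2/3, -5/3, 7/6], [-1/3, 1/3, 1/6]].
P = BS⁻¹ = [[-13, -14, 4], [25, 31, 15]] · [[-2/3, 5/3, -5/3], [2/3, -5/3, 7/6], [-1/3, 1/3, 1/6]] = [[-2, 3, 6], [-1, -5, -3]].

P = [[-2, 3, 6], [-1, -5, -3]]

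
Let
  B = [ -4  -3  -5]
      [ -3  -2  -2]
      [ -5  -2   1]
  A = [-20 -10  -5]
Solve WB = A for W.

W = [[2, -1, 3]]

Since B sits to the right of W, W = AB⁻¹.
det B = 5; the adjugate gives B⁻¹ = [[-6/5, 13/5, -4/5], [13/5, -29/5, 7/5], [-4/5, 7/5, -1/5]].
W = AB⁻¹ = [[-20, -10, -5]] · [[-6/5, 13/5, -4/5], [13/5, -29/5, 7/5], [-4/5, 7/5, -1/5]] = [[2, -1, 3]].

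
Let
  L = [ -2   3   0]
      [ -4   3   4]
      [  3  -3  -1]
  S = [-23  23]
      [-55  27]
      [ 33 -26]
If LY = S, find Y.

Left-multiplying both sides by L⁻¹ gives Y = L⁻¹S.
det L = 6, so L⁻¹ = [[3/2, 1/2, 2], [4/3, 1/3, 4/3], [1/2, 1/2, 1]].
Y = L⁻¹S = [[3/2, 1/2, 2], [4/3, 1/3, 4/3], [1/2, 1/2, 1]] · [[-23, 23], [-55, 27], [33, -26]] = [[4, -4], [-5, 5], [-6, -1]].

Y = [[4, -4], [-5, 5], [-6, -1]]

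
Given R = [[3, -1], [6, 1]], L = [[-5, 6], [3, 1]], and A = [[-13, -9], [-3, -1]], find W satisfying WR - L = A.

W = [[0, -3], [0, 0]]

WR = A + L = [[-18, -3], [0, 0]].
Since R sits to the right of W, W = (A + L)R⁻¹.
det R = 9; the adjugate gives R⁻¹ = [[1/9, 1/9], [-2/3, 1/3]].
W = (A + L)R⁻¹ = [[0, -3], [0, 0]].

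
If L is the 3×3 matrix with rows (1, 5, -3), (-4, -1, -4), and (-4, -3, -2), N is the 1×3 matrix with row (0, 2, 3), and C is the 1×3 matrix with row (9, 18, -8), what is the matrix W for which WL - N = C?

W = [[5, -4, 3]]

WL = C + N = [[9, 20, -5]].
L is on the right of W, so right-multiply by L⁻¹: W = (C + N)L⁻¹.
det L = 6; the adjugate gives L⁻¹ = [[-5/3, 19/6, -23/6], [4/3, -7/3, 8/3], [4/3, -17/6, 19/6]].
W = (C + N)L⁻¹ = [[5, -4, 3]].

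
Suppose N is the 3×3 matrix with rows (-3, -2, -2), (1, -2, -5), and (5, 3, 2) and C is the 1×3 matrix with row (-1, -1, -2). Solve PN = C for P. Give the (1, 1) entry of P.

N is on the right of P, so right-multiply by N⁻¹: P = CN⁻¹.
N has determinant -5; N⁻¹ = [[-11/5, 2/5, -6/5], [27/5, -4/5, 17/5], [-13/5, 1/5, -8/5]].
P = CN⁻¹ = [[-1, -1, -2]] · [[-11/5, 2/5, -6/5], [27/5, -4/5, 17/5], [-13/5, 1/5, -8/5]] = [[2, 0, 1]].

2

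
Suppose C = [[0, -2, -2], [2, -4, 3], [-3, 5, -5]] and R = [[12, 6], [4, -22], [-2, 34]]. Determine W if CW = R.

W = [[4, -3], [-2, 1], [-4, -4]]

Since C multiplies W on the left, W = C⁻¹R.
C has determinant 2; C⁻¹ = [[5/2, -10, -7], [1/2, -3, -2], [-1, 3, 2]].
W = C⁻¹R = [[5/2, -10, -7], [1/2, -3, -2], [-1, 3, 2]] · [[12, 6], [4, -22], [-2, 34]] = [[4, -3], [-2, 1], [-4, -4]].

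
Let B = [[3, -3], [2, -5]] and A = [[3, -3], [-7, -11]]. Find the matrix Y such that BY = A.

Y = [[4, 2], [3, 3]]

Since B multiplies Y on the left, Y = B⁻¹A.
B has determinant -9; B⁻¹ = [[5/9, -1/3], [2/9, -1/3]].
Y = B⁻¹A = [[5/9, -1/3], [2/9, -1/3]] · [[3, -3], [-7, -11]] = [[4, 2], [3, 3]].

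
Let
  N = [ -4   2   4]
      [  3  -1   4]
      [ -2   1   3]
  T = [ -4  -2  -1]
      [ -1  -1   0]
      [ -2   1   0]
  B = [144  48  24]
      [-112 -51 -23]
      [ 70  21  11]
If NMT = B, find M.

Left-multiply by N⁻¹ and right-multiply by T⁻¹: M = N⁻¹BT⁻¹.
det N = -2, so N⁻¹ = [[7/2, 1, -6], [17/2, 2, -14], [-1/2, 0, 1]].
det T = 3, so T⁻¹ = [[0, -1/3, -1/3], [0, -2/3, 1/3], [-1, 8/3, 2/3]].
N⁻¹B = [[-28, -9, -5], [20, 12, 4], [-2, -3, -1]].
M = (N⁻¹B)T⁻¹ = [[5, 2, 3], [-4, -4, 0], [1, 0, -1]].

M = [[5, 2, 3], [-4, -4, 0], [1, 0, -1]]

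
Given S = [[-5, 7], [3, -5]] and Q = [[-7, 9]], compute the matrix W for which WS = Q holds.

Since S sits to the right of W, W = QS⁻¹.
det S = 4; the adjugate gives S⁻¹ = [[-5/4, -7/4], [-3/4, -5/4]].
W = QS⁻¹ = [[-7, 9]] · [[-5/4, -7/4], [-3/4, -5/4]] = [[2, 1]].

W = [[2, 1]]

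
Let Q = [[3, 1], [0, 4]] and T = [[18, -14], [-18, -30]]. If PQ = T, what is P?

P = [[6, -5], [-6, -6]]

Since Q sits to the right of P, P = TQ⁻¹.
Q has determinant 12; Q⁻¹ = [[1/3, -1/12], [0, 1/4]].
P = TQ⁻¹ = [[18, -14], [-18, -30]] · [[1/3, -1/12], [0, 1/4]] = [[6, -5], [-6, -6]].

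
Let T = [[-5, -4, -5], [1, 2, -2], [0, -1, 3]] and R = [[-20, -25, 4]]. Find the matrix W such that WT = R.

Right-multiplying both sides by T⁻¹ gives W = RT⁻¹.
T has determinant -3; T⁻¹ = [[-4/3, -17/3, -6], [1, 5, 5], [1/3, 5/3, 2]].
W = RT⁻¹ = [[-20, -25, 4]] · [[-4/3, -17/3, -6], [1, 5, 5], [1/3, 5/3, 2]] = [[3, -5, 3]].

W = [[3, -5, 3]]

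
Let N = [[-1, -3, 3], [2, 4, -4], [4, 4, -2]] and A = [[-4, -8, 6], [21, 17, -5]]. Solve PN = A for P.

P = [[4, 2, -1], [1, -1, 6]]

Since N sits to the right of P, P = AN⁻¹.
det N = 4, so N⁻¹ = [[2, 3/2, 0], [-3, -5/2, 1/2], [-2, -2, 1/2]].
P = AN⁻¹ = [[-4, -8, 6], [21, 17, -5]] · [[2, 3/2, 0], [-3, -5/2, 1/2], [-2, -2, 1/2]] = [[4, 2, -1], [1, -1, 6]].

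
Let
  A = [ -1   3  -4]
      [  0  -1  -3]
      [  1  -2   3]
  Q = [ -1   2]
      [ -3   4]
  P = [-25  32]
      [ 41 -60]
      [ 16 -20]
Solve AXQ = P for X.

X = [[0, -2], [2, 5], [2, 2]]

Left-multiply by A⁻¹ and right-multiply by Q⁻¹: X = A⁻¹PQ⁻¹.
A has determinant -4; A⁻¹ = [[9/4, 1/4, 13/4], [3/4, -1/4, 3/4], [-1/4, -1/4, -1/4]].
Q has determinant 2; Q⁻¹ = [[2, -1], [3/2, -1/2]].
A⁻¹P = [[6, -8], [-17, 24], [-8, 12]].
X = (A⁻¹P)Q⁻¹ = [[0, -2], [2, 5], [2, 2]].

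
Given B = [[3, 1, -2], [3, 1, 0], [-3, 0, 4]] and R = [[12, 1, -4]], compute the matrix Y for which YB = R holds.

B is on the right of Y, so right-multiply by B⁻¹: Y = RB⁻¹.
det B = -6; the adjugate gives B⁻¹ = [[-2/3, 2/3, -1/3], [2, -1, 1], [-1/2, 1/2, 0]].
Y = RB⁻¹ = [[12, 1, -4]] · [[-2/3, 2/3, -1/3], [2, -1, 1], [-1/2, 1/2, 0]] = [[-4, 5, -3]].

Y = [[-4, 5, -3]]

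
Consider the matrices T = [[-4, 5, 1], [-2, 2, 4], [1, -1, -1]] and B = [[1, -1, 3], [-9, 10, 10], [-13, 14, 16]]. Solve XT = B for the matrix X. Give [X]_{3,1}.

1

Since T sits to the right of X, X = BT⁻¹.
det T = 2; the adjugate gives T⁻¹ = [[1, 2, 9], [1, 3/2, 7], [0, 1/2, 1]].
X = BT⁻¹ = [[1, -1, 3], [-9, 10, 10], [-13, 14, 16]] · [[1, 2, 9], [1, 3/2, 7], [0, 1/2, 1]] = [[0, 2, 5], [1, 2, -1], [1, 3, -3]].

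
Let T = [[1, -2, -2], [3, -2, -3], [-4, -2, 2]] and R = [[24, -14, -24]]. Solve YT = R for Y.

T is on the right of Y, so right-multiply by T⁻¹: Y = RT⁻¹.
T has determinant 6; T⁻¹ = [[-5/3, 4/3, 1/3], [1, -1, -1/2], [-7/3, 5/3, 2/3]].
Y = RT⁻¹ = [[24, -14, -24]] · [[-5/3, 4/3, 1/3], [1, -1, -1/2], [-7/3, 5/3, 2/3]] = [[2, 6, -1]].

Y = [[2, 6, -1]]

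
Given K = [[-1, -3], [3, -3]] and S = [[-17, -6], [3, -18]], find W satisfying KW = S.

K is on the left of W, so left-multiply by K⁻¹: W = K⁻¹S.
det K = 12, so K⁻¹ = [[-1/4, 1/4], [-1/4, -1/12]].
W = K⁻¹S = [[-1/4, 1/4], [-1/4, -1/12]] · [[-17, -6], [3, -18]] = [[5, -3], [4, 3]].

W = [[5, -3], [4, 3]]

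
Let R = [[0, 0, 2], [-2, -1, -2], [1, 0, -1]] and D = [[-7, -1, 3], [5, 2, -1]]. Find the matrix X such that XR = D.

R is on the right of X, so right-multiply by R⁻¹: X = DR⁻¹.
det R = 2, so R⁻¹ = [[1/2, 0, 1], [-2, -1, -2], [1/2, 0, 0]].
X = DR⁻¹ = [[-7, -1, 3], [5, 2, -1]] · [[1/2, 0, 1], [-2, -1, -2], [1/2, 0, 0]] = [[0, 1, -5], [-2, -2, 1]].

X = [[0, 1, -5], [-2, -2, 1]]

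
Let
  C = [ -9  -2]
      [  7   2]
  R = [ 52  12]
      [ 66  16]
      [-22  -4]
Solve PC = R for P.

P = [[-5, 1], [-5, 3], [4, 2]]

C is on the right of P, so right-multiply by C⁻¹: P = RC⁻¹.
C has determinant -4; C⁻¹ = [[-1/2, -1/2], [7/4, 9/4]].
P = RC⁻¹ = [[52, 12], [66, 16], [-22, -4]] · [[-1/2, -1/2], [7/4, 9/4]] = [[-5, 1], [-5, 3], [4, 2]].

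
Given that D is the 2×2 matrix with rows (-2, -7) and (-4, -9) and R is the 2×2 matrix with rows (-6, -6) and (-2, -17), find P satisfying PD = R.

Right-multiplying both sides by D⁻¹ gives P = RD⁻¹.
det D = -10; the adjugate gives D⁻¹ = [[9/10, -7/10], [-2/5, 1/5]].
P = RD⁻¹ = [[-6, -6], [-2, -17]] · [[9/10, -7/10], [-2/5, 1/5]] = [[-3, 3], [5, -2]].

P = [[-3, 3], [5, -2]]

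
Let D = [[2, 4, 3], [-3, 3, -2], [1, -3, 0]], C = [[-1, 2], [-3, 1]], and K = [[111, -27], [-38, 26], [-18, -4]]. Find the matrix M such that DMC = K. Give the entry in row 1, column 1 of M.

Isolating M: multiply by D⁻¹ from the left and C⁻¹ from the right, so M = D⁻¹KC⁻¹.
det D = -2; the adjugate gives D⁻¹ = [[3, 9/2, 17/2], [1, 3/2, 5/2], [-3, -5, -9]].
det C = 5; the adjugate gives C⁻¹ = [[1/5, -2/5], [3/5, -1/5]].
D⁻¹K = [[9, 2], [9, 2], [19, -13]].
M = (D⁻¹K)C⁻¹ = [[3, -4], [3, -4], [-4, -5]].

3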